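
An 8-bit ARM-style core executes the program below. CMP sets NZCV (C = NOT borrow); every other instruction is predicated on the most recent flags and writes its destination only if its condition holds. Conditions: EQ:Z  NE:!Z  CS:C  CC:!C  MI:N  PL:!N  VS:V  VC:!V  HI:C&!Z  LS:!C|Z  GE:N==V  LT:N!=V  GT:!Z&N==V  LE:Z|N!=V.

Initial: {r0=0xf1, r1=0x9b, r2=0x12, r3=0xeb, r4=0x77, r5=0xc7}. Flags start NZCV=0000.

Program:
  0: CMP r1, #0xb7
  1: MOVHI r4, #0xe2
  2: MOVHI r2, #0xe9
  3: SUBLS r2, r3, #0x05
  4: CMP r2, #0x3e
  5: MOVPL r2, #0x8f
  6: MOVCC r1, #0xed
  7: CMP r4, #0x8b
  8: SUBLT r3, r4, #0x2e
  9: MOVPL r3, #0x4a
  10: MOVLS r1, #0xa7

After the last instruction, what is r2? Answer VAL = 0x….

0: ✓ CMP  NZCV=1000
1: · MOVHI
2: · MOVHI
3: ✓ SUBLS  r2←0xe6
4: ✓ CMP  NZCV=1010
5: · MOVPL
6: · MOVCC
7: ✓ CMP  NZCV=1001
8: · SUBLT
9: · MOVPL
10: ✓ MOVLS  r1←0xa7

VAL = 0xe6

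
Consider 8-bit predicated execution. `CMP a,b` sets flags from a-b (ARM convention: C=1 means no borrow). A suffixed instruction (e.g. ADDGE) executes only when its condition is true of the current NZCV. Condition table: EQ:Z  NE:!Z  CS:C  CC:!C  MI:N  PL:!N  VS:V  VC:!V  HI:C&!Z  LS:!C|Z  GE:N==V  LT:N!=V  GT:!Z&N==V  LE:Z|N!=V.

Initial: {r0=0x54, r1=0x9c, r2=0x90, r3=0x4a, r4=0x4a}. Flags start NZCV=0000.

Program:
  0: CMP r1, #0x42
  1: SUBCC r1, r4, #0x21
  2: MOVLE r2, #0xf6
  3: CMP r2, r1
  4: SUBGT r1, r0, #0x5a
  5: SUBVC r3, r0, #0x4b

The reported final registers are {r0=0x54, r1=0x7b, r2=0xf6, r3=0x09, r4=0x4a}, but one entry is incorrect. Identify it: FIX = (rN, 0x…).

0: ✓ CMP  NZCV=0011
1: · SUBCC
2: ✓ MOVLE  r2←0xf6
3: ✓ CMP  NZCV=0010
4: ✓ SUBGT  r1←0xfa
5: ✓ SUBVC  r3←0x09

FIX = (r1, 0xfa)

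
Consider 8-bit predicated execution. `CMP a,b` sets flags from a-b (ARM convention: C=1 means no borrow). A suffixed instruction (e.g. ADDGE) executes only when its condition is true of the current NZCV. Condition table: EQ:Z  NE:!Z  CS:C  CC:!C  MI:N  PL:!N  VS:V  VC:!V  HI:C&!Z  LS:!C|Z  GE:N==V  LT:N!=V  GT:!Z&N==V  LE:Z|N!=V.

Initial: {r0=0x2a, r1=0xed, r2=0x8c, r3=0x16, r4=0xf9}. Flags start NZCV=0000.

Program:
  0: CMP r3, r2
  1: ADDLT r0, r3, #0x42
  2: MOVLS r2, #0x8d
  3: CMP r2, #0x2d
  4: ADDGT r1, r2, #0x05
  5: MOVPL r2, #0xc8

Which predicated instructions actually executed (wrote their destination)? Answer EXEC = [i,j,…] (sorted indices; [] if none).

[0] flags=1001 → (cmp)
[1] flags=1001 LT?F → skip
[2] flags=1001 LS?T → r2=0x8d
[3] flags=0011 → (cmp)
[4] flags=0011 GT?F → skip
[5] flags=0011 PL?T → r2=0xc8

EXEC = [2,5]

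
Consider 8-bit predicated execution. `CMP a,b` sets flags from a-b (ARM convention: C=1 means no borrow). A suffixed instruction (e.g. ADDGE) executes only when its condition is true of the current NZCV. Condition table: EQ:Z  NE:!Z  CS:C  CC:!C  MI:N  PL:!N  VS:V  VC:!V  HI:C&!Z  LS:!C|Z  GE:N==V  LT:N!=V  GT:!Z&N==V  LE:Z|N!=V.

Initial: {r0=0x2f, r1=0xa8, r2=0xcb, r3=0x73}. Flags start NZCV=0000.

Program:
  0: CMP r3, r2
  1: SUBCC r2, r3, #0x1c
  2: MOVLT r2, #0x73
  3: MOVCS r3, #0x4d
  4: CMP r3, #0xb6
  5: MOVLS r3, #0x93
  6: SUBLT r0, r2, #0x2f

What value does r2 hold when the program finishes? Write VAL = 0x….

VAL = 0x57

[0] flags=1001 → (cmp)
[1] flags=1001 CC?T → r2=0x57
[2] flags=1001 LT?F → skip
[3] flags=1001 CS?F → skip
[4] flags=1001 → (cmp)
[5] flags=1001 LS?T → r3=0x93
[6] flags=1001 LT?F → skip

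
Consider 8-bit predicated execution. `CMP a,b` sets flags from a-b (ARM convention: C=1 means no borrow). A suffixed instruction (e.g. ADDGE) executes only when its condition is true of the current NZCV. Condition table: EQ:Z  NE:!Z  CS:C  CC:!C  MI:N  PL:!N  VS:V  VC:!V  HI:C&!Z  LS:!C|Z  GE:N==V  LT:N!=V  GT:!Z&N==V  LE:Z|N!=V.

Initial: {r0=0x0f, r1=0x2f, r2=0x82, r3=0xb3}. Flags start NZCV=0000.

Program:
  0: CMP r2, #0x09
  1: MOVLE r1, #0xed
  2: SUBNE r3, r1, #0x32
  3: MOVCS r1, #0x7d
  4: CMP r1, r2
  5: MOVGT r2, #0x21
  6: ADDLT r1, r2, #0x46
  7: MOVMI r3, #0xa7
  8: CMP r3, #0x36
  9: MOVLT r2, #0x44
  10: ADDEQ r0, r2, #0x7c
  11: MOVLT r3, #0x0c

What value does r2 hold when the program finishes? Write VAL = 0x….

VAL = 0x44

0: ✓ CMP  NZCV=0011
1: ✓ MOVLE  r1←0xed
2: ✓ SUBNE  r3←0xbb
3: ✓ MOVCS  r1←0x7d
4: ✓ CMP  NZCV=1001
5: ✓ MOVGT  r2←0x21
6: · ADDLT
7: ✓ MOVMI  r3←0xa7
8: ✓ CMP  NZCV=0011
9: ✓ MOVLT  r2←0x44
10: · ADDEQ
11: ✓ MOVLT  r3←0x0c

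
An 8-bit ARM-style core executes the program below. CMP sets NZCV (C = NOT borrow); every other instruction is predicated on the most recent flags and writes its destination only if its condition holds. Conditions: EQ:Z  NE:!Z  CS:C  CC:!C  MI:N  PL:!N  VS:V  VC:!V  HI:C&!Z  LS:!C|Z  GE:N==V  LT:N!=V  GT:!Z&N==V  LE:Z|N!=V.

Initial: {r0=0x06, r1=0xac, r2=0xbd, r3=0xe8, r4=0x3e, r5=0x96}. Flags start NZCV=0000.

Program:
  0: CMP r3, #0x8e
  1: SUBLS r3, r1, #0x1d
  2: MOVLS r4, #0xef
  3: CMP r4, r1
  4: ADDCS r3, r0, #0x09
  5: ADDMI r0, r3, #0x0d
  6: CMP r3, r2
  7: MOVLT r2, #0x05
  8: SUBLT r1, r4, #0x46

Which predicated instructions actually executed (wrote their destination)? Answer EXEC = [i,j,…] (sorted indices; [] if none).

EXEC = [5]

[0] flags=0010 → (cmp)
[1] flags=0010 LS?F → skip
[2] flags=0010 LS?F → skip
[3] flags=1001 → (cmp)
[4] flags=1001 CS?F → skip
[5] flags=1001 MI?T → r0=0xf5
[6] flags=0010 → (cmp)
[7] flags=0010 LT?F → skip
[8] flags=0010 LT?F → skip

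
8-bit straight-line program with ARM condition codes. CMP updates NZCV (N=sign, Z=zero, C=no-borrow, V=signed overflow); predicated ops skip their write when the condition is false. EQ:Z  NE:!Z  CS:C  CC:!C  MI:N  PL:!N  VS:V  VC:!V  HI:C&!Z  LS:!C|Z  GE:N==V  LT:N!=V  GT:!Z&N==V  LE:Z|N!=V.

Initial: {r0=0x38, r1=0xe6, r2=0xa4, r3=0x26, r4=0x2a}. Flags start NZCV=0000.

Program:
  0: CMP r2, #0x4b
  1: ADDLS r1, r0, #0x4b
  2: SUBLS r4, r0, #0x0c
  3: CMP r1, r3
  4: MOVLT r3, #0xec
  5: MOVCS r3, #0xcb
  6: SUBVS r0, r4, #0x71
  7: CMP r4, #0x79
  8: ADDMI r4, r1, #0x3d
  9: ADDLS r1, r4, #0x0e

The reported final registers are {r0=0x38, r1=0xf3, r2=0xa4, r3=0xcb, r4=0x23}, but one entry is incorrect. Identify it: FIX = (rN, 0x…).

FIX = (r1, 0x31)

0: ✓ CMP  NZCV=0011
1: · ADDLS
2: · SUBLS
3: ✓ CMP  NZCV=1010
4: ✓ MOVLT  r3←0xec
5: ✓ MOVCS  r3←0xcb
6: · SUBVS
7: ✓ CMP  NZCV=1000
8: ✓ ADDMI  r4←0x23
9: ✓ ADDLS  r1←0x31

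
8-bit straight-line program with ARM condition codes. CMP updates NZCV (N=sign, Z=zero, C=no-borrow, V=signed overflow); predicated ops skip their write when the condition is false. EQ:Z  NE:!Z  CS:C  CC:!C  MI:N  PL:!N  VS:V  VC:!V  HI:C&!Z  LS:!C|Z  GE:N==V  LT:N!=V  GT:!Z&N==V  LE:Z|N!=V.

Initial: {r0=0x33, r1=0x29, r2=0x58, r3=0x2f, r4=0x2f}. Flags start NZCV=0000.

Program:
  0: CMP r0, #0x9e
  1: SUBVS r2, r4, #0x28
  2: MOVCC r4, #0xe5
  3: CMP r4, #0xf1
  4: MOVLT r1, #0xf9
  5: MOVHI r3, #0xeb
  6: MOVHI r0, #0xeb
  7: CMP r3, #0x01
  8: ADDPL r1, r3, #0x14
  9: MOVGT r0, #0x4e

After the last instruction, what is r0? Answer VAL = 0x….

0: ✓ CMP  NZCV=1001
1: ✓ SUBVS  r2←0x07
2: ✓ MOVCC  r4←0xe5
3: ✓ CMP  NZCV=1000
4: ✓ MOVLT  r1←0xf9
5: · MOVHI
6: · MOVHI
7: ✓ CMP  NZCV=0010
8: ✓ ADDPL  r1←0x43
9: ✓ MOVGT  r0←0x4e

VAL = 0x4e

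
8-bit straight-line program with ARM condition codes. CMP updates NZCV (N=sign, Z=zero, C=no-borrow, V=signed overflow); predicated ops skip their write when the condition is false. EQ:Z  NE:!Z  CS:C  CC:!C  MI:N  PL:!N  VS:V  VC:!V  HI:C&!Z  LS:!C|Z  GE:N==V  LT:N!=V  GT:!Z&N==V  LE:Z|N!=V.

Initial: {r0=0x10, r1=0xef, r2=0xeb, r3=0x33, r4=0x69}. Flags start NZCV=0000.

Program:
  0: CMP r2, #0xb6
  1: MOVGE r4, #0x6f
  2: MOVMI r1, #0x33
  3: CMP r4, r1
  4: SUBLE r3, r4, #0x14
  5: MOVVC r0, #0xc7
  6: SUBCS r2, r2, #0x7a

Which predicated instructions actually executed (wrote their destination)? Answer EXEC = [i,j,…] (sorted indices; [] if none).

[0] flags=0010 → (cmp)
[1] flags=0010 GE?T → r4=0x6f
[2] flags=0010 MI?F → skip
[3] flags=1001 → (cmp)
[4] flags=1001 LE?F → skip
[5] flags=1001 VC?F → skip
[6] flags=1001 CS?F → skip

EXEC = [1]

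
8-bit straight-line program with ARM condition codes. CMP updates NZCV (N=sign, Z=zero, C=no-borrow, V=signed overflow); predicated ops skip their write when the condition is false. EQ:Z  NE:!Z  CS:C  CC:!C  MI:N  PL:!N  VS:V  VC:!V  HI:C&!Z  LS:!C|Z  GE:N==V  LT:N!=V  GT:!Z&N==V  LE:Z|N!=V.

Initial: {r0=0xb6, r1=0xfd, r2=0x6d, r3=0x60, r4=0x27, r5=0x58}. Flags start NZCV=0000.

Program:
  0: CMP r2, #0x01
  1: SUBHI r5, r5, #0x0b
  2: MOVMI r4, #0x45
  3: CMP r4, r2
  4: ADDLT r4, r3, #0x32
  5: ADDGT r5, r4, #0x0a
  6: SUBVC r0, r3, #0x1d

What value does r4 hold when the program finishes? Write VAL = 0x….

VAL = 0x92

0: ✓ CMP  NZCV=0010
1: ✓ SUBHI  r5←0x4d
2: · MOVMI
3: ✓ CMP  NZCV=1000
4: ✓ ADDLT  r4←0x92
5: · ADDGT
6: ✓ SUBVC  r0←0x43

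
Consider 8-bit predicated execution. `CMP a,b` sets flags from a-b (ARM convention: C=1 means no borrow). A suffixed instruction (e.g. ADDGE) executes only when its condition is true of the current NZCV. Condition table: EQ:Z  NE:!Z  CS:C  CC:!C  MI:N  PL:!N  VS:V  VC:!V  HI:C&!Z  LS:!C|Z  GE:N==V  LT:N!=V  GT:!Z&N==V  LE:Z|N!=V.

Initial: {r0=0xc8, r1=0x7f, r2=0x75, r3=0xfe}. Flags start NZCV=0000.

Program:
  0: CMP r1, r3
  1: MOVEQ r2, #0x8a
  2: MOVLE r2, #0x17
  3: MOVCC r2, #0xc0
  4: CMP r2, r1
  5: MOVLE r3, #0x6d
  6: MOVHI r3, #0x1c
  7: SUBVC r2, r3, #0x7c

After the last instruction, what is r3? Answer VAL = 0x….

[0] flags=1001 → (cmp)
[1] flags=1001 EQ?F → skip
[2] flags=1001 LE?F → skip
[3] flags=1001 CC?T → r2=0xc0
[4] flags=0011 → (cmp)
[5] flags=0011 LE?T → r3=0x6d
[6] flags=0011 HI?T → r3=0x1c
[7] flags=0011 VC?F → skip

VAL = 0x1c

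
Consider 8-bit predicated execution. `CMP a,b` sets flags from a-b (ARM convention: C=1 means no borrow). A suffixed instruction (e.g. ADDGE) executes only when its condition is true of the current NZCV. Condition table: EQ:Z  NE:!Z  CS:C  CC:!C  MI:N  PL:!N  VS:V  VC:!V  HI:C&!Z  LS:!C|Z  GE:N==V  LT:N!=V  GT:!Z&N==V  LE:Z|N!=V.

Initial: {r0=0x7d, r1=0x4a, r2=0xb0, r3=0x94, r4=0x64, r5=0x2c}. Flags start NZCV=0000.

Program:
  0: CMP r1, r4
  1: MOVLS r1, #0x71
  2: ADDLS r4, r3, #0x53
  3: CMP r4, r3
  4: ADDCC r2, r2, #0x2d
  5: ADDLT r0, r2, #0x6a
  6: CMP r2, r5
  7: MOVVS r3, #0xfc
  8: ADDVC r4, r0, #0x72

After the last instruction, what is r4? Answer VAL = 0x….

VAL = 0xef

0: ✓ CMP  NZCV=1000
1: ✓ MOVLS  r1←0x71
2: ✓ ADDLS  r4←0xe7
3: ✓ CMP  NZCV=0010
4: · ADDCC
5: · ADDLT
6: ✓ CMP  NZCV=1010
7: · MOVVS
8: ✓ ADDVC  r4←0xef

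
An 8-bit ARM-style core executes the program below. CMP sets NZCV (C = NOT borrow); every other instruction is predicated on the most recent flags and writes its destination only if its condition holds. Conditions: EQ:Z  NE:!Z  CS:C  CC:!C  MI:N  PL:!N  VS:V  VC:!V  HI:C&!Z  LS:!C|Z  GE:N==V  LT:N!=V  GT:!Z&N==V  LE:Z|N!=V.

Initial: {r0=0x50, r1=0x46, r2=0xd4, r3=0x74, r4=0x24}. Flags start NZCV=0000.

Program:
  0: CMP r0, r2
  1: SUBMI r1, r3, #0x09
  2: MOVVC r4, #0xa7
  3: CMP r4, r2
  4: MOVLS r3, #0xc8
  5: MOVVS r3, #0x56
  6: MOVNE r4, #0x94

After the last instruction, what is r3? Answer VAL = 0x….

[0] flags=0000 → (cmp)
[1] flags=0000 MI?F → skip
[2] flags=0000 VC?T → r4=0xa7
[3] flags=1000 → (cmp)
[4] flags=1000 LS?T → r3=0xc8
[5] flags=1000 VS?F → skip
[6] flags=1000 NE?T → r4=0x94

VAL = 0xc8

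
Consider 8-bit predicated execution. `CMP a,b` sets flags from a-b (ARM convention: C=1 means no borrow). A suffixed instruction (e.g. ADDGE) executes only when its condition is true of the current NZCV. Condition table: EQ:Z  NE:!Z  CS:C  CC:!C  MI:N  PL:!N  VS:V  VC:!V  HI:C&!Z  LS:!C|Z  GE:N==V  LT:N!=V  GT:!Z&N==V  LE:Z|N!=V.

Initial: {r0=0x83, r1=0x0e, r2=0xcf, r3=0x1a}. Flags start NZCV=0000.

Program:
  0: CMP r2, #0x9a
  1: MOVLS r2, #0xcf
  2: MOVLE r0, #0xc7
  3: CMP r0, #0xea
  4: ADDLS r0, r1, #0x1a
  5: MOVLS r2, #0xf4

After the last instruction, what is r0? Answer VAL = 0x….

VAL = 0x28

[0] flags=0010 → (cmp)
[1] flags=0010 LS?F → skip
[2] flags=0010 LE?F → skip
[3] flags=1000 → (cmp)
[4] flags=1000 LS?T → r0=0x28
[5] flags=1000 LS?T → r2=0xf4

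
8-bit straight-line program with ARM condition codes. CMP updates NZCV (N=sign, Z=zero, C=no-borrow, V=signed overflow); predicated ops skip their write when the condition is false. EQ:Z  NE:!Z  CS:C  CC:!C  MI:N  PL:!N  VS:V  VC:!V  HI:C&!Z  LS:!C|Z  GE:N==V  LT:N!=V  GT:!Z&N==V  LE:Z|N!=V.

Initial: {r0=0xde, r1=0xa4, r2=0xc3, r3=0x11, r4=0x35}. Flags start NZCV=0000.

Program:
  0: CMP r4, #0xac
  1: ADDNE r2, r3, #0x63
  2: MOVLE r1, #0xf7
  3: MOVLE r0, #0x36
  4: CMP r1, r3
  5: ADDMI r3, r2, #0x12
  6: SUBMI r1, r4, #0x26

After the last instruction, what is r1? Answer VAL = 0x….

0: ✓ CMP  NZCV=1001
1: ✓ ADDNE  r2←0x74
2: · MOVLE
3: · MOVLE
4: ✓ CMP  NZCV=1010
5: ✓ ADDMI  r3←0x86
6: ✓ SUBMI  r1←0x0f

VAL = 0x0f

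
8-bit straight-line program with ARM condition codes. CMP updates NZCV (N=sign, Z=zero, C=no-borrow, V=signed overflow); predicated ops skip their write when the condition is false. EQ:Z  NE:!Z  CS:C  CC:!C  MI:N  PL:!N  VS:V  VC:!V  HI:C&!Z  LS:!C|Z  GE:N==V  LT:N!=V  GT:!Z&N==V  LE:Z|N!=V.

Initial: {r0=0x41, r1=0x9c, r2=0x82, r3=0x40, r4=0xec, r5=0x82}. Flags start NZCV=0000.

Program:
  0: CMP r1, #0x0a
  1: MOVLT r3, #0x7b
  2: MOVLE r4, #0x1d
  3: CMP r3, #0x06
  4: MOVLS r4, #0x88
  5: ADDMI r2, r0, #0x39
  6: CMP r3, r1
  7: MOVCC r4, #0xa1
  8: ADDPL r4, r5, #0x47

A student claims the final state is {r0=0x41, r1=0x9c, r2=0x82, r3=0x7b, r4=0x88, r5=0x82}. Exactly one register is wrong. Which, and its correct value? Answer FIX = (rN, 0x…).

FIX = (r4, 0xa1)

0: ✓ CMP  NZCV=1010
1: ✓ MOVLT  r3←0x7b
2: ✓ MOVLE  r4←0x1d
3: ✓ CMP  NZCV=0010
4: · MOVLS
5: · ADDMI
6: ✓ CMP  NZCV=1001
7: ✓ MOVCC  r4←0xa1
8: · ADDPL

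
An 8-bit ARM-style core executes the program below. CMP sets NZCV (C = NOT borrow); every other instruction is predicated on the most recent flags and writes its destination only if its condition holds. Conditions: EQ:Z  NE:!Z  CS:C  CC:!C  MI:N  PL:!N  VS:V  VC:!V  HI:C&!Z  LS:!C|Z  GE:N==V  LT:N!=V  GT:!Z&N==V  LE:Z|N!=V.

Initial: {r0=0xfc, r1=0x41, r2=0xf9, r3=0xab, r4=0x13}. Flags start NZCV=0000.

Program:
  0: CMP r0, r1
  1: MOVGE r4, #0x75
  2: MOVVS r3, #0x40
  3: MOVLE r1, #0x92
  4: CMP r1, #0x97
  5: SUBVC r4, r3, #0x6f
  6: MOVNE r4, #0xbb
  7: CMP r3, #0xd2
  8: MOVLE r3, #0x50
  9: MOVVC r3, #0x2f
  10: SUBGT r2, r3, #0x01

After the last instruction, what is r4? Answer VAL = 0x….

[0] flags=1010 → (cmp)
[1] flags=1010 GE?F → skip
[2] flags=1010 VS?F → skip
[3] flags=1010 LE?T → r1=0x92
[4] flags=1000 → (cmp)
[5] flags=1000 VC?T → r4=0x3c
[6] flags=1000 NE?T → r4=0xbb
[7] flags=1000 → (cmp)
[8] flags=1000 LE?T → r3=0x50
[9] flags=1000 VC?T → r3=0x2f
[10] flags=1000 GT?F → skip

VAL = 0xbb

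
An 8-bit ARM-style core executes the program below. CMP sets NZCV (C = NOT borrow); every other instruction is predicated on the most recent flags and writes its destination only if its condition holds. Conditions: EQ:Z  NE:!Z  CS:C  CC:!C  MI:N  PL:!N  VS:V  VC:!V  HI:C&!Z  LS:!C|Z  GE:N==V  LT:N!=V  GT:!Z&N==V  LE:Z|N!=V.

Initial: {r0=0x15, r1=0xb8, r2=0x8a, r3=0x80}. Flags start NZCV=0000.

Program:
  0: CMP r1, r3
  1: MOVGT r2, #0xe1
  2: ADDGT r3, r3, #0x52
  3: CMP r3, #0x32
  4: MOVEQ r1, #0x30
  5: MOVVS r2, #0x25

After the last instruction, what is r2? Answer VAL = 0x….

0: ✓ CMP  NZCV=0010
1: ✓ MOVGT  r2←0xe1
2: ✓ ADDGT  r3←0xd2
3: ✓ CMP  NZCV=1010
4: · MOVEQ
5: · MOVVS

VAL = 0xe1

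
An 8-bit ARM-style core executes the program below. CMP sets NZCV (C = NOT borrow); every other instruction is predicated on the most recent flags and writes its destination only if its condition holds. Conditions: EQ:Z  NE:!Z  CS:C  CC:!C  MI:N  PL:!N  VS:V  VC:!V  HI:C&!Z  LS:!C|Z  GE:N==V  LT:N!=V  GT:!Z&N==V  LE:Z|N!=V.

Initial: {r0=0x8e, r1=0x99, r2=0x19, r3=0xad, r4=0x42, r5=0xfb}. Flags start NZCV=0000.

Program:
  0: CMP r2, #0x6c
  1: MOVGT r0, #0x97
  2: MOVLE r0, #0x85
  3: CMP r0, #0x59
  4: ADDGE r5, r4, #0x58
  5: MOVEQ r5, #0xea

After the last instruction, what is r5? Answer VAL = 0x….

[0] flags=1000 → (cmp)
[1] flags=1000 GT?F → skip
[2] flags=1000 LE?T → r0=0x85
[3] flags=0011 → (cmp)
[4] flags=0011 GE?F → skip
[5] flags=0011 EQ?F → skip

VAL = 0xfb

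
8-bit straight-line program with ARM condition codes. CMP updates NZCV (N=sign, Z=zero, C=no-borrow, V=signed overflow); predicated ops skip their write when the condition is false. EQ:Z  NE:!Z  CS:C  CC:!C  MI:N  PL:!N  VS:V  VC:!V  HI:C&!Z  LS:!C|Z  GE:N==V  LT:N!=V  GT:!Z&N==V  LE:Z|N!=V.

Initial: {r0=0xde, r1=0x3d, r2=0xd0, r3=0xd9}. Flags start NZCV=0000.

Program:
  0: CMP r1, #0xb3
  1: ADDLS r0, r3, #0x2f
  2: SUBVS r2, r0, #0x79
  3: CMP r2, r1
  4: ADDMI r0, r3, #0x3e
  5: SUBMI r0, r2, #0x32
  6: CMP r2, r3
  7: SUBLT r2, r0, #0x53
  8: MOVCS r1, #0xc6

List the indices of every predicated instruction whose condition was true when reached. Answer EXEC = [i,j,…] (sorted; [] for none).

EXEC = [1,2,7]

[0] flags=1001 → (cmp)
[1] flags=1001 LS?T → r0=0x08
[2] flags=1001 VS?T → r2=0x8f
[3] flags=0011 → (cmp)
[4] flags=0011 MI?F → skip
[5] flags=0011 MI?F → skip
[6] flags=1000 → (cmp)
[7] flags=1000 LT?T → r2=0xb5
[8] flags=1000 CS?F → skip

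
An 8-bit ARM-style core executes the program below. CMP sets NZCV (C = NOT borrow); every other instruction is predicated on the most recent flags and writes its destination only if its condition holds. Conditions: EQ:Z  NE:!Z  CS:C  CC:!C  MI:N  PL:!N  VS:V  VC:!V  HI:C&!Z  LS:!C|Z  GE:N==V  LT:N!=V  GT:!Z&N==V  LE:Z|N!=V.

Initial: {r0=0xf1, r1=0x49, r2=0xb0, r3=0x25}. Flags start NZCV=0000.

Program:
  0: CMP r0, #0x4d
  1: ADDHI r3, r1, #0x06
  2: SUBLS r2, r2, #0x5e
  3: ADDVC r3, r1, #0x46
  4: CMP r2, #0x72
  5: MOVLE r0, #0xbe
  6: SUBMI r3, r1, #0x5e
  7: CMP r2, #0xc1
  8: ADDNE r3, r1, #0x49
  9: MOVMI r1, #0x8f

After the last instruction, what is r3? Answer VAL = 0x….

VAL = 0x92

[0] flags=1010 → (cmp)
[1] flags=1010 HI?T → r3=0x4f
[2] flags=1010 LS?F → skip
[3] flags=1010 VC?T → r3=0x8f
[4] flags=0011 → (cmp)
[5] flags=0011 LE?T → r0=0xbe
[6] flags=0011 MI?F → skip
[7] flags=1000 → (cmp)
[8] flags=1000 NE?T → r3=0x92
[9] flags=1000 MI?T → r1=0x8f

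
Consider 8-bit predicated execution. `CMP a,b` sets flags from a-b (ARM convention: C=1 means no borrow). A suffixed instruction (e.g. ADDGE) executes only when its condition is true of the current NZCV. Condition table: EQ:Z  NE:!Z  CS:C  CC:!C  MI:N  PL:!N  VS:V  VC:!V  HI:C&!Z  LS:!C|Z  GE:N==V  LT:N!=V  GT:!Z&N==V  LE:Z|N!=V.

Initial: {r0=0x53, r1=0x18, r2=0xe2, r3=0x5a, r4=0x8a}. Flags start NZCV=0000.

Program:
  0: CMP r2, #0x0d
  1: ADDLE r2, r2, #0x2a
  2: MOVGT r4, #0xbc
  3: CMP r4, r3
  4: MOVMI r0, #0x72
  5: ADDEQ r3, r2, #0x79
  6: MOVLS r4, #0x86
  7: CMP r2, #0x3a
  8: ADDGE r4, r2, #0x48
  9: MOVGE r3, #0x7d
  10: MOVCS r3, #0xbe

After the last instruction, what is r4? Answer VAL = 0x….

[0] flags=1010 → (cmp)
[1] flags=1010 LE?T → r2=0x0c
[2] flags=1010 GT?F → skip
[3] flags=0011 → (cmp)
[4] flags=0011 MI?F → skip
[5] flags=0011 EQ?F → skip
[6] flags=0011 LS?F → skip
[7] flags=1000 → (cmp)
[8] flags=1000 GE?F → skip
[9] flags=1000 GE?F → skip
[10] flags=1000 CS?F → skip

VAL = 0x8a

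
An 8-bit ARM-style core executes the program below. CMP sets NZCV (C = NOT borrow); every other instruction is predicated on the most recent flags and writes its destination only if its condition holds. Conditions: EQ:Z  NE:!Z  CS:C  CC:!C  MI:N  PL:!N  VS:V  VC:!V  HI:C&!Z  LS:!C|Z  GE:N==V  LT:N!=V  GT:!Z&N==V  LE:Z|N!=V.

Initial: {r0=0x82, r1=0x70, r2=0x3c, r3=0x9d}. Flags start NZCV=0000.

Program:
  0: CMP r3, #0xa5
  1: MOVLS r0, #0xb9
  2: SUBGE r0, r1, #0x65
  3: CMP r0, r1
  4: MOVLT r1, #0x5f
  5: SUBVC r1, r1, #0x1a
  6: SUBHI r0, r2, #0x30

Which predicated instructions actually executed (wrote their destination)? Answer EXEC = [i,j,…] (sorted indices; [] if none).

0: ✓ CMP  NZCV=1000
1: ✓ MOVLS  r0←0xb9
2: · SUBGE
3: ✓ CMP  NZCV=0011
4: ✓ MOVLT  r1←0x5f
5: · SUBVC
6: ✓ SUBHI  r0←0x0c

EXEC = [1,4,6]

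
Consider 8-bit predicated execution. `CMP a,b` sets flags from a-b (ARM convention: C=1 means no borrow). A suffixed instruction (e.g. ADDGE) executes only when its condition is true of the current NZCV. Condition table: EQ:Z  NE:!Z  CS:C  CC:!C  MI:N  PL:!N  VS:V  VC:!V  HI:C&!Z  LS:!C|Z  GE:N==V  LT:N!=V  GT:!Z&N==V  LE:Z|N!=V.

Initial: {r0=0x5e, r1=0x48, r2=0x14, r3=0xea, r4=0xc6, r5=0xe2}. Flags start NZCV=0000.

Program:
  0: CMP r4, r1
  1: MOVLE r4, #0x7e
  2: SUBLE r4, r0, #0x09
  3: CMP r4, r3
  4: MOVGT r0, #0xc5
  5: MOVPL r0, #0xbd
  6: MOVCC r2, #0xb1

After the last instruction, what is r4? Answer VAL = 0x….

VAL = 0x55

0: ✓ CMP  NZCV=0011
1: ✓ MOVLE  r4←0x7e
2: ✓ SUBLE  r4←0x55
3: ✓ CMP  NZCV=0000
4: ✓ MOVGT  r0←0xc5
5: ✓ MOVPL  r0←0xbd
6: ✓ MOVCC  r2←0xb1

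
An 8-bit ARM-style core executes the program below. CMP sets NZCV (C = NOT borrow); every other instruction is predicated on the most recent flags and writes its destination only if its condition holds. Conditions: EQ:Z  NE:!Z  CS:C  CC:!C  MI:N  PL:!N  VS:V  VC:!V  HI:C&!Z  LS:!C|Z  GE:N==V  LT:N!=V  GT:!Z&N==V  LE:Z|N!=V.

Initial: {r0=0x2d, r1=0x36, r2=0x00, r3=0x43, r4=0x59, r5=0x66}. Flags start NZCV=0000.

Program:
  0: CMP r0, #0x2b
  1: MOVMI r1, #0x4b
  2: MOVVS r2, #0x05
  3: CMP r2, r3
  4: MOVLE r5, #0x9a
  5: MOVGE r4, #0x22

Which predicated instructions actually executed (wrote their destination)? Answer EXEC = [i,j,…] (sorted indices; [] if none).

[0] flags=0010 → (cmp)
[1] flags=0010 MI?F → skip
[2] flags=0010 VS?F → skip
[3] flags=1000 → (cmp)
[4] flags=1000 LE?T → r5=0x9a
[5] flags=1000 GE?F → skip

EXEC = [4]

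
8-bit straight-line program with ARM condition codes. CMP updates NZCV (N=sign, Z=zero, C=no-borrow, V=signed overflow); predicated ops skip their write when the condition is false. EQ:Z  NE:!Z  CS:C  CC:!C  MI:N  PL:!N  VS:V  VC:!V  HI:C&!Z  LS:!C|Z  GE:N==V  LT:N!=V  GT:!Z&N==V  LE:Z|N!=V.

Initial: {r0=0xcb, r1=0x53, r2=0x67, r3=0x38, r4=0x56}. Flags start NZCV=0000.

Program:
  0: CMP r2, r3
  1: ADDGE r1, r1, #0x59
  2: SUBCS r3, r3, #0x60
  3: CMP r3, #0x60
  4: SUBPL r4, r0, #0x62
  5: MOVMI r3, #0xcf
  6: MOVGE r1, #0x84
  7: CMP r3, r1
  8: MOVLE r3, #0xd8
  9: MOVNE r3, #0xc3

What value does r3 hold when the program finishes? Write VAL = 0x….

0: ✓ CMP  NZCV=0010
1: ✓ ADDGE  r1←0xac
2: ✓ SUBCS  r3←0xd8
3: ✓ CMP  NZCV=0011
4: ✓ SUBPL  r4←0x69
5: · MOVMI
6: · MOVGE
7: ✓ CMP  NZCV=0010
8: · MOVLE
9: ✓ MOVNE  r3←0xc3

VAL = 0xc3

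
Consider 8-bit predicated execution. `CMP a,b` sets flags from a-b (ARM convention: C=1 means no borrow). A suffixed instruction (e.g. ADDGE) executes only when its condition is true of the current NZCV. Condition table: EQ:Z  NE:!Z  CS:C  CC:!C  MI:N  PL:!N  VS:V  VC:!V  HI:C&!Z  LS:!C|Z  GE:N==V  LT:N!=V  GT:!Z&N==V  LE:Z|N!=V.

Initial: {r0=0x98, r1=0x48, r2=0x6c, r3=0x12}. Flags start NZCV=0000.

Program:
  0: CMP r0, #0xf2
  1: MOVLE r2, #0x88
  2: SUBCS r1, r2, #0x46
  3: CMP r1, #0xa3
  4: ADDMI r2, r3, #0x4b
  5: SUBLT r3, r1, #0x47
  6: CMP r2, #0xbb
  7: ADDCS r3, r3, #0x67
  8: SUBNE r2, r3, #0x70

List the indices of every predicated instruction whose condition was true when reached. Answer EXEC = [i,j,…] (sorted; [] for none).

EXEC = [1,4,8]

[0] flags=1000 → (cmp)
[1] flags=1000 LE?T → r2=0x88
[2] flags=1000 CS?F → skip
[3] flags=1001 → (cmp)
[4] flags=1001 MI?T → r2=0x5d
[5] flags=1001 LT?F → skip
[6] flags=1001 → (cmp)
[7] flags=1001 CS?F → skip
[8] flags=1001 NE?T → r2=0xa2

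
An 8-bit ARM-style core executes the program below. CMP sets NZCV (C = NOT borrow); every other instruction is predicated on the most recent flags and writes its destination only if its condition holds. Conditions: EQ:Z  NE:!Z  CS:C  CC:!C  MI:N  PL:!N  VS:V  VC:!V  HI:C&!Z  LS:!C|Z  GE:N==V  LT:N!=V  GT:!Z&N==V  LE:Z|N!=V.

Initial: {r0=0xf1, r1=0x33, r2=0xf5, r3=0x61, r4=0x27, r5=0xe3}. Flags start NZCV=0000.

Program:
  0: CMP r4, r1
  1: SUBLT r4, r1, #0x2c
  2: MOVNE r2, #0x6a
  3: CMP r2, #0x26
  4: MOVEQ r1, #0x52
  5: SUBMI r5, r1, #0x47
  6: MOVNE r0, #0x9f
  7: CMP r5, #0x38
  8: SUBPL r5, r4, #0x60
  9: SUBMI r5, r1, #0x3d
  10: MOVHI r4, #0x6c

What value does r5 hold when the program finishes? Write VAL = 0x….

0: ✓ CMP  NZCV=1000
1: ✓ SUBLT  r4←0x07
2: ✓ MOVNE  r2←0x6a
3: ✓ CMP  NZCV=0010
4: · MOVEQ
5: · SUBMI
6: ✓ MOVNE  r0←0x9f
7: ✓ CMP  NZCV=1010
8: · SUBPL
9: ✓ SUBMI  r5←0xf6
10: ✓ MOVHI  r4←0x6c

VAL = 0xf6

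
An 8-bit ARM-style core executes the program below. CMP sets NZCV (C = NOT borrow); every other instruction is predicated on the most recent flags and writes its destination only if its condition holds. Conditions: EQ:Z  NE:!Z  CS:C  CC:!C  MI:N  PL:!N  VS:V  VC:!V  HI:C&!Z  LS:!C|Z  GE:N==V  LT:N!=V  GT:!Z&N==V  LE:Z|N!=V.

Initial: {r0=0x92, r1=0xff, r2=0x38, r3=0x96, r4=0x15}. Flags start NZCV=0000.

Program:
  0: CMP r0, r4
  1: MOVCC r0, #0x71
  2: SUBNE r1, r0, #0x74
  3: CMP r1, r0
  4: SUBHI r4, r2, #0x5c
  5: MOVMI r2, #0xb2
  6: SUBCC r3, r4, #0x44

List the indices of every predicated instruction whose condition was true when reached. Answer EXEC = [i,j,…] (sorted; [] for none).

0: ✓ CMP  NZCV=0011
1: · MOVCC
2: ✓ SUBNE  r1←0x1e
3: ✓ CMP  NZCV=1001
4: · SUBHI
5: ✓ MOVMI  r2←0xb2
6: ✓ SUBCC  r3←0xd1

EXEC = [2,5,6]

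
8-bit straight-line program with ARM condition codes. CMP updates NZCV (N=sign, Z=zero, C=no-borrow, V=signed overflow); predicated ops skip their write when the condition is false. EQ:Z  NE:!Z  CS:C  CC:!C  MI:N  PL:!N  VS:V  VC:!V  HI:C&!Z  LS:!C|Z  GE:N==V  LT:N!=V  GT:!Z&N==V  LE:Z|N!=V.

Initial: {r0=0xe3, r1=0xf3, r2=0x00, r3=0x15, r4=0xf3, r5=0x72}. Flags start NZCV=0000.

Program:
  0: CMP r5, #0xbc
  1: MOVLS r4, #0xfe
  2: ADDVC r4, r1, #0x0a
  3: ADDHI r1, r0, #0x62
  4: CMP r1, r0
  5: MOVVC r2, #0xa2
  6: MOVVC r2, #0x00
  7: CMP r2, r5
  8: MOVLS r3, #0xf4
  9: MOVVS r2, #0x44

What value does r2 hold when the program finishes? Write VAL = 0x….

VAL = 0x00

0: ✓ CMP  NZCV=1001
1: ✓ MOVLS  r4←0xfe
2: · ADDVC
3: · ADDHI
4: ✓ CMP  NZCV=0010
5: ✓ MOVVC  r2←0xa2
6: ✓ MOVVC  r2←0x00
7: ✓ CMP  NZCV=1000
8: ✓ MOVLS  r3←0xf4
9: · MOVVS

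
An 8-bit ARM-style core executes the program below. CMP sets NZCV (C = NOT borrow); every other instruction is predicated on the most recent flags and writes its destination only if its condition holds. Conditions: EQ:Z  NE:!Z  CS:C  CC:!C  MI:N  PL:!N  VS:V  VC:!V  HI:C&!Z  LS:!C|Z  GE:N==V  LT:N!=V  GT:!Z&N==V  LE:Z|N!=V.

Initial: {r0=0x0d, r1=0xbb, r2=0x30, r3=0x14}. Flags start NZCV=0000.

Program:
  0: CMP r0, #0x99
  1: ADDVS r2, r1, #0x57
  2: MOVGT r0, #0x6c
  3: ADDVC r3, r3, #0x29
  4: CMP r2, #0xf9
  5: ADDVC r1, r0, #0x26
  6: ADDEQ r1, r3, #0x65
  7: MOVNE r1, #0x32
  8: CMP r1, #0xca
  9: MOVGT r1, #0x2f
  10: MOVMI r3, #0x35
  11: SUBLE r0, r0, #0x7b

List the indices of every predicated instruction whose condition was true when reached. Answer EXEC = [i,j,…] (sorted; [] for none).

0: ✓ CMP  NZCV=0000
1: · ADDVS
2: ✓ MOVGT  r0←0x6c
3: ✓ ADDVC  r3←0x3d
4: ✓ CMP  NZCV=0000
5: ✓ ADDVC  r1←0x92
6: · ADDEQ
7: ✓ MOVNE  r1←0x32
8: ✓ CMP  NZCV=0000
9: ✓ MOVGT  r1←0x2f
10: · MOVMI
11: · SUBLE

EXEC = [2,3,5,7,9]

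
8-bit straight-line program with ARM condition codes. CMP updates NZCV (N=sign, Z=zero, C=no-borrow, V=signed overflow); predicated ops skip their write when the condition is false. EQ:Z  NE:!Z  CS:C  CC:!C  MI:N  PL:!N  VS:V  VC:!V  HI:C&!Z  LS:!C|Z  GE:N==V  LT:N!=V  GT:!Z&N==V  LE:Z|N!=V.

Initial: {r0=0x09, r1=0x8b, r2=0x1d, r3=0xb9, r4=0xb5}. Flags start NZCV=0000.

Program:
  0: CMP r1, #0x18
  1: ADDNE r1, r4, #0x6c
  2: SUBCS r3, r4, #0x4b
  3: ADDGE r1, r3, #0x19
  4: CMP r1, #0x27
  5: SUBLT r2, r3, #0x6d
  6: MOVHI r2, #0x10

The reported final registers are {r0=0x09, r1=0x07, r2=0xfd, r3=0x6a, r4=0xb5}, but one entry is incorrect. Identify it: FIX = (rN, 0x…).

FIX = (r1, 0x21)

[0] flags=0011 → (cmp)
[1] flags=0011 NE?T → r1=0x21
[2] flags=0011 CS?T → r3=0x6a
[3] flags=0011 GE?F → skip
[4] flags=1000 → (cmp)
[5] flags=1000 LT?T → r2=0xfd
[6] flags=1000 HI?F → skip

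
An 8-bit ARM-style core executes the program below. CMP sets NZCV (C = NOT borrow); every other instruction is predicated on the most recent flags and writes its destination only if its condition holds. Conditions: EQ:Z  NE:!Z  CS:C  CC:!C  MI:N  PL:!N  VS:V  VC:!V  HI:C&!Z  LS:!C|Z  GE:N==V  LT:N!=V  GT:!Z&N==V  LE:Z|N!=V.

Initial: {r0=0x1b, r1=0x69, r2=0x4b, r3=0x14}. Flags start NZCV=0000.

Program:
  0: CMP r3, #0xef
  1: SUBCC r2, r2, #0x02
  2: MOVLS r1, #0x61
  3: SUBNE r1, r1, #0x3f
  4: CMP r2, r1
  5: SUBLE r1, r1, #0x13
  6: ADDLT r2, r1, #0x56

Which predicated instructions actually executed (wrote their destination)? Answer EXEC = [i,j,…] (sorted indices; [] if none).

0: ✓ CMP  NZCV=0000
1: ✓ SUBCC  r2←0x49
2: ✓ MOVLS  r1←0x61
3: ✓ SUBNE  r1←0x22
4: ✓ CMP  NZCV=0010
5: · SUBLE
6: · ADDLT

EXEC = [1,2,3]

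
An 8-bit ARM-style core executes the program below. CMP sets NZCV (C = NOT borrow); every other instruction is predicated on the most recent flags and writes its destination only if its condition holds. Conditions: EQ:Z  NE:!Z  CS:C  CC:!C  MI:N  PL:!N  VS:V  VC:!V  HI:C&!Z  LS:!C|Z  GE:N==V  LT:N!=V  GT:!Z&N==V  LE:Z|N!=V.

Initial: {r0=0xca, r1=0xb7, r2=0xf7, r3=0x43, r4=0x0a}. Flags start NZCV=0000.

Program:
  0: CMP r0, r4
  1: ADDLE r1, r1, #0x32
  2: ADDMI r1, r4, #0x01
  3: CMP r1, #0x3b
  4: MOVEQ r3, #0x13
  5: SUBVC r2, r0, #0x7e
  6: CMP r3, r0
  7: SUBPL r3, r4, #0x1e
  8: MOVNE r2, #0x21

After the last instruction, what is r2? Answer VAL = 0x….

0: ✓ CMP  NZCV=1010
1: ✓ ADDLE  r1←0xe9
2: ✓ ADDMI  r1←0x0b
3: ✓ CMP  NZCV=1000
4: · MOVEQ
5: ✓ SUBVC  r2←0x4c
6: ✓ CMP  NZCV=0000
7: ✓ SUBPL  r3←0xec
8: ✓ MOVNE  r2←0x21

VAL = 0x21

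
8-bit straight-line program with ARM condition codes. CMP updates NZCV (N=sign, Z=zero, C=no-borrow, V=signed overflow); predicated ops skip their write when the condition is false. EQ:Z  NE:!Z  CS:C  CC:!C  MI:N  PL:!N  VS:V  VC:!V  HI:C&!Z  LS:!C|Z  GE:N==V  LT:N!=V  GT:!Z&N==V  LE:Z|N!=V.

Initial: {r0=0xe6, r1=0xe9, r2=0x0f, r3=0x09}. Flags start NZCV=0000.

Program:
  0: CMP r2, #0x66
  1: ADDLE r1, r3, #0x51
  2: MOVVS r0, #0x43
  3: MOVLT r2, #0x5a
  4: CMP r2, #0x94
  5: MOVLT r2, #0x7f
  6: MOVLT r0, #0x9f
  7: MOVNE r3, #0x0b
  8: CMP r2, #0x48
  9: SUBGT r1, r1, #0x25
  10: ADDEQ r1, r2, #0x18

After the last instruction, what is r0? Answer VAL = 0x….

0: ✓ CMP  NZCV=1000
1: ✓ ADDLE  r1←0x5a
2: · MOVVS
3: ✓ MOVLT  r2←0x5a
4: ✓ CMP  NZCV=1001
5: · MOVLT
6: · MOVLT
7: ✓ MOVNE  r3←0x0b
8: ✓ CMP  NZCV=0010
9: ✓ SUBGT  r1←0x35
10: · ADDEQ

VAL = 0xe6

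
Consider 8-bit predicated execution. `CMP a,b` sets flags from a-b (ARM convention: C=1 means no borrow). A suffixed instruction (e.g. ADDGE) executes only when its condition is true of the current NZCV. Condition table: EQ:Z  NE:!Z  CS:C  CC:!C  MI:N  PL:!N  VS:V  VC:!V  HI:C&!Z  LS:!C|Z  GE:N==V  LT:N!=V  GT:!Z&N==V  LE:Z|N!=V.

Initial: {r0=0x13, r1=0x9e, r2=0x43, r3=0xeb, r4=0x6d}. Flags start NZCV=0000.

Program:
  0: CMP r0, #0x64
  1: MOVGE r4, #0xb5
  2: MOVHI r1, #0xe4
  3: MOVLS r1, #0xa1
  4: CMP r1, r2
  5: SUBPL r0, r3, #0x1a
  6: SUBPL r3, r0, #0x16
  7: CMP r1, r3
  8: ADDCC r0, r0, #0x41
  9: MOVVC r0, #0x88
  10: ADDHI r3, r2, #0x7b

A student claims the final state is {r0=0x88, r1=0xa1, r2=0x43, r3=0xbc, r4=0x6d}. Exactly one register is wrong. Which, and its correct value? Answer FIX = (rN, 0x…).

FIX = (r3, 0xbb)

0: ✓ CMP  NZCV=1000
1: · MOVGE
2: · MOVHI
3: ✓ MOVLS  r1←0xa1
4: ✓ CMP  NZCV=0011
5: ✓ SUBPL  r0←0xd1
6: ✓ SUBPL  r3←0xbb
7: ✓ CMP  NZCV=1000
8: ✓ ADDCC  r0←0x12
9: ✓ MOVVC  r0←0x88
10: · ADDHI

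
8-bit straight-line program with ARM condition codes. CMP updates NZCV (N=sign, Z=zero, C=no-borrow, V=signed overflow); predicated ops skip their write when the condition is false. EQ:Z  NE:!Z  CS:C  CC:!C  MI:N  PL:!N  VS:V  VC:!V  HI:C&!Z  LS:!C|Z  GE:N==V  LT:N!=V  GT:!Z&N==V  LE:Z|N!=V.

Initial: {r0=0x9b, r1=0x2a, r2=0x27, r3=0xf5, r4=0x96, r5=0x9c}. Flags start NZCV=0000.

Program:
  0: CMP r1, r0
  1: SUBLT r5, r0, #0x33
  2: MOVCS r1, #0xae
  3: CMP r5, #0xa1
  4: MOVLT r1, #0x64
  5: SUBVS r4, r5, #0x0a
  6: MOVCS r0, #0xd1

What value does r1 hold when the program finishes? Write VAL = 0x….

[0] flags=1001 → (cmp)
[1] flags=1001 LT?F → skip
[2] flags=1001 CS?F → skip
[3] flags=1000 → (cmp)
[4] flags=1000 LT?T → r1=0x64
[5] flags=1000 VS?F → skip
[6] flags=1000 CS?F → skip

VAL = 0x64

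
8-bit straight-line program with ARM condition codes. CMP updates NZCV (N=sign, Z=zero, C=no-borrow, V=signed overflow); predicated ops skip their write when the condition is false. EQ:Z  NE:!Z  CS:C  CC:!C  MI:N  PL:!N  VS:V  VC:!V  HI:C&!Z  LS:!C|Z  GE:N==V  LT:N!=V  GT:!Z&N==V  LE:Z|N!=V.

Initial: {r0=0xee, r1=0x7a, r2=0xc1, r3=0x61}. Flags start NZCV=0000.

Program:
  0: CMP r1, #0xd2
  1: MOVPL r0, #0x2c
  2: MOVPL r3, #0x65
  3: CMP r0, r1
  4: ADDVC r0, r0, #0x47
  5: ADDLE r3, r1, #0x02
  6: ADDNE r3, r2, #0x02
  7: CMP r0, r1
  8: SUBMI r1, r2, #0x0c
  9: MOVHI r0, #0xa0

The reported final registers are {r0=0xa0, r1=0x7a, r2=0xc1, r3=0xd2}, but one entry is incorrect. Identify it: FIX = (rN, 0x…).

[0] flags=1001 → (cmp)
[1] flags=1001 PL?F → skip
[2] flags=1001 PL?F → skip
[3] flags=0011 → (cmp)
[4] flags=0011 VC?F → skip
[5] flags=0011 LE?T → r3=0x7c
[6] flags=0011 NE?T → r3=0xc3
[7] flags=0011 → (cmp)
[8] flags=0011 MI?F → skip
[9] flags=0011 HI?T → r0=0xa0

FIX = (r3, 0xc3)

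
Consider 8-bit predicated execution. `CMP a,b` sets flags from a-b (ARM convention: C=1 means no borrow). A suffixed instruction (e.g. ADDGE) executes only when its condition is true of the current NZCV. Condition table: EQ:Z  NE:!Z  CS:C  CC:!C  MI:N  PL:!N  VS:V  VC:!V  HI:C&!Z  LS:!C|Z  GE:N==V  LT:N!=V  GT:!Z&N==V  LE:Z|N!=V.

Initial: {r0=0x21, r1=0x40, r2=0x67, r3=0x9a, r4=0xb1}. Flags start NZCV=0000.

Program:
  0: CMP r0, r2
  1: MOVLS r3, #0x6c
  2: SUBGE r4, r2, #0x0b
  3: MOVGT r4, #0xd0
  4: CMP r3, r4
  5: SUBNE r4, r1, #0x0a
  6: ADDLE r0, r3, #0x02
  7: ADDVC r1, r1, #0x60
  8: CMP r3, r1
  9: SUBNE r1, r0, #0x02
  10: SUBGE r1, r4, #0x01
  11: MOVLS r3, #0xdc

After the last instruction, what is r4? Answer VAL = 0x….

VAL = 0x36

[0] flags=1000 → (cmp)
[1] flags=1000 LS?T → r3=0x6c
[2] flags=1000 GE?F → skip
[3] flags=1000 GT?F → skip
[4] flags=1001 → (cmp)
[5] flags=1001 NE?T → r4=0x36
[6] flags=1001 LE?F → skip
[7] flags=1001 VC?F → skip
[8] flags=0010 → (cmp)
[9] flags=0010 NE?T → r1=0x1f
[10] flags=0010 GE?T → r1=0x35
[11] flags=0010 LS?F → skip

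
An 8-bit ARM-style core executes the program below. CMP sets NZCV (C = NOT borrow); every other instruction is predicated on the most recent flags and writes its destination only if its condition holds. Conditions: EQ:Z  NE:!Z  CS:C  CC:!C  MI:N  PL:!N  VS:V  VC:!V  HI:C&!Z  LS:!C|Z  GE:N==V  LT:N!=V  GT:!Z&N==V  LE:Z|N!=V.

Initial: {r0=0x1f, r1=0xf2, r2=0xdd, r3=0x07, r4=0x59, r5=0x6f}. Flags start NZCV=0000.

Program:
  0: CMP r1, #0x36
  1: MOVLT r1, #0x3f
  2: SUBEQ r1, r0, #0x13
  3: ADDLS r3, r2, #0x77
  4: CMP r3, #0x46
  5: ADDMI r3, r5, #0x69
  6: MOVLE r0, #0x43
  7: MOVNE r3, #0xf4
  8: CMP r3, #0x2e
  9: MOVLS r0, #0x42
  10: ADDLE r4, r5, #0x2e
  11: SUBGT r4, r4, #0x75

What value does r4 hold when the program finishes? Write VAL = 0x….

[0] flags=1010 → (cmp)
[1] flags=1010 LT?T → r1=0x3f
[2] flags=1010 EQ?F → skip
[3] flags=1010 LS?F → skip
[4] flags=1000 → (cmp)
[5] flags=1000 MI?T → r3=0xd8
[6] flags=1000 LE?T → r0=0x43
[7] flags=1000 NE?T → r3=0xf4
[8] flags=1010 → (cmp)
[9] flags=1010 LS?F → skip
[10] flags=1010 LE?T → r4=0x9d
[11] flags=1010 GT?F → skip

VAL = 0x9d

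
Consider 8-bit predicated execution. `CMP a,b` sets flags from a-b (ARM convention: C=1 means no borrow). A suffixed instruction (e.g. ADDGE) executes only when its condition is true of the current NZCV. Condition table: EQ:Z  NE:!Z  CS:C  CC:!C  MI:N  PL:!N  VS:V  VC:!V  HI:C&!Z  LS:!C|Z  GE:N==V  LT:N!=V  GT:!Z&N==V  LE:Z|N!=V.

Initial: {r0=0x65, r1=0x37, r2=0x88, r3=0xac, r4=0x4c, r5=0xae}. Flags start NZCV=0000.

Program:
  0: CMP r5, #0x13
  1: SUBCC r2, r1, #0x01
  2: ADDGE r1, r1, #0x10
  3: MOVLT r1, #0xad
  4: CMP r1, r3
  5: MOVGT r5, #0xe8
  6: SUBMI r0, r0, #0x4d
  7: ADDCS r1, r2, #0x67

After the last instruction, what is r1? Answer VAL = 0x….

0: ✓ CMP  NZCV=1010
1: · SUBCC
2: · ADDGE
3: ✓ MOVLT  r1←0xad
4: ✓ CMP  NZCV=0010
5: ✓ MOVGT  r5←0xe8
6: · SUBMI
7: ✓ ADDCS  r1←0xef

VAL = 0xef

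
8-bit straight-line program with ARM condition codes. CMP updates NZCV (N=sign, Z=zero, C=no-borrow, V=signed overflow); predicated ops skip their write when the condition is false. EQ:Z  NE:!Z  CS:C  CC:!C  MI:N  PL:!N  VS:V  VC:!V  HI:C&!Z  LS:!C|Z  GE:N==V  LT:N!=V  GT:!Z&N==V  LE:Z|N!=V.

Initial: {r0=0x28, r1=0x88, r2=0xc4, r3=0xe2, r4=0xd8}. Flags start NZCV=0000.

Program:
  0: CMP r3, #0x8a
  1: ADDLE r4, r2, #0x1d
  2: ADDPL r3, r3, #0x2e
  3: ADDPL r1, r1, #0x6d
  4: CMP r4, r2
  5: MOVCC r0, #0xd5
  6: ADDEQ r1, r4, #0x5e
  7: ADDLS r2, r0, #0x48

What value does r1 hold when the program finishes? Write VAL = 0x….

[0] flags=0010 → (cmp)
[1] flags=0010 LE?F → skip
[2] flags=0010 PL?T → r3=0x10
[3] flags=0010 PL?T → r1=0xf5
[4] flags=0010 → (cmp)
[5] flags=0010 CC?F → skip
[6] flags=0010 EQ?F → skip
[7] flags=0010 LS?F → skip

VAL = 0xf5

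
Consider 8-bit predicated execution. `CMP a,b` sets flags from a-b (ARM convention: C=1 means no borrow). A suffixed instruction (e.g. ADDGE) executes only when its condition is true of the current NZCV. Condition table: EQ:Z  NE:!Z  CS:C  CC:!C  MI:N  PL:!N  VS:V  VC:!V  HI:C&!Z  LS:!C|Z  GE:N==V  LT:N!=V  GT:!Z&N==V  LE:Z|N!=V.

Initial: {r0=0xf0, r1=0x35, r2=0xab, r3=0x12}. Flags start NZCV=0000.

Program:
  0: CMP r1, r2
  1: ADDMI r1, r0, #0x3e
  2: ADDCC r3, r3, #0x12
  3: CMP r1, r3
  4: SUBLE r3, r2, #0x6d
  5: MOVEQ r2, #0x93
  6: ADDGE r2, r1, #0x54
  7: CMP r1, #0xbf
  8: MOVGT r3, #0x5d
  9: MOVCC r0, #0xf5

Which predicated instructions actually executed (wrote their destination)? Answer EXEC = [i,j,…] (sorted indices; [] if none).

0: ✓ CMP  NZCV=1001
1: ✓ ADDMI  r1←0x2e
2: ✓ ADDCC  r3←0x24
3: ✓ CMP  NZCV=0010
4: · SUBLE
5: · MOVEQ
6: ✓ ADDGE  r2←0x82
7: ✓ CMP  NZCV=0000
8: ✓ MOVGT  r3←0x5d
9: ✓ MOVCC  r0←0xf5

EXEC = [1,2,6,8,9]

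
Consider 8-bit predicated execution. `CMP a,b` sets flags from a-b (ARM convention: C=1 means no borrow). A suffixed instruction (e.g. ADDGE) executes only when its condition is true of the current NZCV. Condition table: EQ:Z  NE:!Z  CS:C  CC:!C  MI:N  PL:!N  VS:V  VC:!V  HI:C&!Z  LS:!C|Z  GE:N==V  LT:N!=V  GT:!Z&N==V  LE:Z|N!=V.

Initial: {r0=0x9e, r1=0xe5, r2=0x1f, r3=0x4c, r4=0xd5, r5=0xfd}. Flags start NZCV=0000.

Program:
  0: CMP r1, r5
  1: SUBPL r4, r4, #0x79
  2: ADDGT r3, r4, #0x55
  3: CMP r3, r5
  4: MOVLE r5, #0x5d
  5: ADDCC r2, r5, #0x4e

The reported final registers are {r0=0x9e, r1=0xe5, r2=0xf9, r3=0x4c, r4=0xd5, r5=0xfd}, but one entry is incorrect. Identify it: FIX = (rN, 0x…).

FIX = (r2, 0x4b)

0: ✓ CMP  NZCV=1000
1: · SUBPL
2: · ADDGT
3: ✓ CMP  NZCV=0000
4: · MOVLE
5: ✓ ADDCC  r2←0x4b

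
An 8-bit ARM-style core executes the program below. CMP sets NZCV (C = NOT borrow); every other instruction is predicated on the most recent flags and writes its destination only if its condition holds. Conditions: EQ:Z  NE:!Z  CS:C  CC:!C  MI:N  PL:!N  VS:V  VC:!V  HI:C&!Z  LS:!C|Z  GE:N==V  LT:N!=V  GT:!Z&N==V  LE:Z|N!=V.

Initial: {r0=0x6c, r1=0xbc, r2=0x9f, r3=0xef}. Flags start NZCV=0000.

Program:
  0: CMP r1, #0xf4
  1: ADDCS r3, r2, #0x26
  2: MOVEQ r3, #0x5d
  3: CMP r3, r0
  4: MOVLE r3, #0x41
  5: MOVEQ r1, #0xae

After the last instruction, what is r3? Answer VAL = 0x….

[0] flags=1000 → (cmp)
[1] flags=1000 CS?F → skip
[2] flags=1000 EQ?F → skip
[3] flags=1010 → (cmp)
[4] flags=1010 LE?T → r3=0x41
[5] flags=1010 EQ?F → skip

VAL = 0x41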